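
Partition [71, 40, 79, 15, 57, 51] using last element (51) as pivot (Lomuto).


Pivot: 51
  40 <= 51: swap -> [40, 71, 79, 15, 57, 51]
  15 <= 51: swap -> [40, 15, 79, 71, 57, 51]
Place pivot at 2: [40, 15, 51, 71, 57, 79]

Partitioned: [40, 15, 51, 71, 57, 79]


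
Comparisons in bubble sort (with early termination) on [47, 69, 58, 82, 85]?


Algorithm: bubble sort (with early termination)
Input: [47, 69, 58, 82, 85]
Sorted: [47, 58, 69, 82, 85]

7


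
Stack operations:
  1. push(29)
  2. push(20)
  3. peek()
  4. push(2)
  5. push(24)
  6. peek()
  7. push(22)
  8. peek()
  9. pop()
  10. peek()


push(29) -> [29]
push(20) -> [29, 20]
peek()->20
push(2) -> [29, 20, 2]
push(24) -> [29, 20, 2, 24]
peek()->24
push(22) -> [29, 20, 2, 24, 22]
peek()->22
pop()->22, [29, 20, 2, 24]
peek()->24

Final stack: [29, 20, 2, 24]


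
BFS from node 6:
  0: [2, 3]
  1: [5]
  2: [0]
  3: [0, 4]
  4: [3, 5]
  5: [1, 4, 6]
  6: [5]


Visit 6, enqueue [5]
Visit 5, enqueue [1, 4]
Visit 1, enqueue []
Visit 4, enqueue [3]
Visit 3, enqueue [0]
Visit 0, enqueue [2]
Visit 2, enqueue []

BFS order: [6, 5, 1, 4, 3, 0, 2]


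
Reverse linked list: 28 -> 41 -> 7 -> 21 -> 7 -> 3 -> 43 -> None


Step 1: curr=28, set curr.next=prev(None) | reversed so far: 28
Step 2: curr=41, set curr.next=prev(28) | reversed so far: 41 -> 28
Step 3: curr=7, set curr.next=prev(41) | reversed so far: 7 -> 41 -> 28
Step 4: curr=21, set curr.next=prev(7) | reversed so far: 21 -> 7 -> 41 -> 28
Step 5: curr=7, set curr.next=prev(21) | reversed so far: 7 -> 21 -> 7 -> 41 -> 28
Step 6: curr=3, set curr.next=prev(7) | reversed so far: 3 -> 7 -> 21 -> 7 -> 41 -> 28
Step 7: curr=43, set curr.next=prev(3) | reversed so far: 43 -> 3 -> 7 -> 21 -> 7 -> 41 -> 28

43 -> 3 -> 7 -> 21 -> 7 -> 41 -> 28 -> None


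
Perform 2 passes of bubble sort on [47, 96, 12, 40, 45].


Initial: [47, 96, 12, 40, 45]
Pass 1: [47, 12, 40, 45, 96] (3 swaps)
Pass 2: [12, 40, 45, 47, 96] (3 swaps)

After 2 passes: [12, 40, 45, 47, 96]


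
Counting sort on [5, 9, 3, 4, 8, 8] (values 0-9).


Input: [5, 9, 3, 4, 8, 8]
Counts: [0, 0, 0, 1, 1, 1, 0, 0, 2, 1]

Sorted: [3, 4, 5, 8, 8, 9]


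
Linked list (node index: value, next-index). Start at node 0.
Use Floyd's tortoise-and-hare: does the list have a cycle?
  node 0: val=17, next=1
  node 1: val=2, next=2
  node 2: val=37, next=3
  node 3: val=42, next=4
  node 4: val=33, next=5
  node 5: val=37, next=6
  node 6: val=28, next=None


Floyd's tortoise (slow, +1) and hare (fast, +2):
  init: slow=0, fast=0
  step 1: slow=1, fast=2
  step 2: slow=2, fast=4
  step 3: slow=3, fast=6
  step 4: fast -> None, no cycle

Cycle: no


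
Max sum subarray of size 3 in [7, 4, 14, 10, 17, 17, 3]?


[0:3]: 25
[1:4]: 28
[2:5]: 41
[3:6]: 44
[4:7]: 37

Max: 44 at [3:6]


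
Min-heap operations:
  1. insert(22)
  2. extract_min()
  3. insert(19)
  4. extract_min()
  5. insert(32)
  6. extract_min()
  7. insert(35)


insert(22) -> [22]
extract_min()->22, []
insert(19) -> [19]
extract_min()->19, []
insert(32) -> [32]
extract_min()->32, []
insert(35) -> [35]

Final heap: [35]


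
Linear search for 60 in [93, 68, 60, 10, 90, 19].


i=0: 93!=60
i=1: 68!=60
i=2: 60==60 found!

Found at 2, 3 comps


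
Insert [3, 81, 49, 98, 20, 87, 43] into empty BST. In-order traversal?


Insert 3: root
Insert 81: R from 3
Insert 49: R from 3 -> L from 81
Insert 98: R from 3 -> R from 81
Insert 20: R from 3 -> L from 81 -> L from 49
Insert 87: R from 3 -> R from 81 -> L from 98
Insert 43: R from 3 -> L from 81 -> L from 49 -> R from 20

In-order: [3, 20, 43, 49, 81, 87, 98]


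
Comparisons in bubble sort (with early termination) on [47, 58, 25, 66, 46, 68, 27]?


Algorithm: bubble sort (with early termination)
Input: [47, 58, 25, 66, 46, 68, 27]
Sorted: [25, 27, 46, 47, 58, 66, 68]

21


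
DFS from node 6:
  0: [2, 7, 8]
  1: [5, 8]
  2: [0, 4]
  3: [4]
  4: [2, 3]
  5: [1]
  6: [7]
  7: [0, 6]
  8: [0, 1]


Visit 6, push [7]
Visit 7, push [0]
Visit 0, push [8, 2]
Visit 2, push [4]
Visit 4, push [3]
Visit 3, push []
Visit 8, push [1]
Visit 1, push [5]
Visit 5, push []

DFS order: [6, 7, 0, 2, 4, 3, 8, 1, 5]


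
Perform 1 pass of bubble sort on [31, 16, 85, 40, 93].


Initial: [31, 16, 85, 40, 93]
Pass 1: [16, 31, 40, 85, 93] (2 swaps)

After 1 pass: [16, 31, 40, 85, 93]


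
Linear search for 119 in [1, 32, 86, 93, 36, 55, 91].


i=0: 1!=119
i=1: 32!=119
i=2: 86!=119
i=3: 93!=119
i=4: 36!=119
i=5: 55!=119
i=6: 91!=119

Not found, 7 comps


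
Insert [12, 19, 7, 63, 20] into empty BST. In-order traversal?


Insert 12: root
Insert 19: R from 12
Insert 7: L from 12
Insert 63: R from 12 -> R from 19
Insert 20: R from 12 -> R from 19 -> L from 63

In-order: [7, 12, 19, 20, 63]


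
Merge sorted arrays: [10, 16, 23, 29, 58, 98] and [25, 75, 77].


Take 10 from A
Take 16 from A
Take 23 from A
Take 25 from B
Take 29 from A
Take 58 from A
Take 75 from B
Take 77 from B

Merged: [10, 16, 23, 25, 29, 58, 75, 77, 98]


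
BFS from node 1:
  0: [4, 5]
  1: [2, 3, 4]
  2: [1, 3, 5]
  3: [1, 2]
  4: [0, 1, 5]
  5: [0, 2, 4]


Visit 1, enqueue [2, 3, 4]
Visit 2, enqueue [5]
Visit 3, enqueue []
Visit 4, enqueue [0]
Visit 5, enqueue []
Visit 0, enqueue []

BFS order: [1, 2, 3, 4, 5, 0]


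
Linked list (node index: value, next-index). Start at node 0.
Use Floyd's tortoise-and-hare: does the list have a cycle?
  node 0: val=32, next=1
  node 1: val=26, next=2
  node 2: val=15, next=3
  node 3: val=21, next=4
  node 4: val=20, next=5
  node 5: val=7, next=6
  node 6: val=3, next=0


Floyd's tortoise (slow, +1) and hare (fast, +2):
  init: slow=0, fast=0
  step 1: slow=1, fast=2
  step 2: slow=2, fast=4
  step 3: slow=3, fast=6
  step 4: slow=4, fast=1
  step 5: slow=5, fast=3
  step 6: slow=6, fast=5
  step 7: slow=0, fast=0
  slow == fast at node 0: cycle detected

Cycle: yes


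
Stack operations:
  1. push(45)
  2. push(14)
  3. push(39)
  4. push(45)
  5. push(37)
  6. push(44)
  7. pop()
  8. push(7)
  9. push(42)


push(45) -> [45]
push(14) -> [45, 14]
push(39) -> [45, 14, 39]
push(45) -> [45, 14, 39, 45]
push(37) -> [45, 14, 39, 45, 37]
push(44) -> [45, 14, 39, 45, 37, 44]
pop()->44, [45, 14, 39, 45, 37]
push(7) -> [45, 14, 39, 45, 37, 7]
push(42) -> [45, 14, 39, 45, 37, 7, 42]

Final stack: [45, 14, 39, 45, 37, 7, 42]


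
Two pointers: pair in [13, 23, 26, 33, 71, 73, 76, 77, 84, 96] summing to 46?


lo=0(13)+hi=9(96)=109
lo=0(13)+hi=8(84)=97
lo=0(13)+hi=7(77)=90
lo=0(13)+hi=6(76)=89
lo=0(13)+hi=5(73)=86
lo=0(13)+hi=4(71)=84
lo=0(13)+hi=3(33)=46

Yes: 13+33=46


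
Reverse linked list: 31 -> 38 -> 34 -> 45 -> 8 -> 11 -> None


Step 1: curr=31, set curr.next=prev(None) | reversed so far: 31
Step 2: curr=38, set curr.next=prev(31) | reversed so far: 38 -> 31
Step 3: curr=34, set curr.next=prev(38) | reversed so far: 34 -> 38 -> 31
Step 4: curr=45, set curr.next=prev(34) | reversed so far: 45 -> 34 -> 38 -> 31
Step 5: curr=8, set curr.next=prev(45) | reversed so far: 8 -> 45 -> 34 -> 38 -> 31
Step 6: curr=11, set curr.next=prev(8) | reversed so far: 11 -> 8 -> 45 -> 34 -> 38 -> 31

11 -> 8 -> 45 -> 34 -> 38 -> 31 -> None


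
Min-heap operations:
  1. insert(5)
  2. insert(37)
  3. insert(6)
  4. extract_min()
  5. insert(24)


insert(5) -> [5]
insert(37) -> [5, 37]
insert(6) -> [5, 37, 6]
extract_min()->5, [6, 37]
insert(24) -> [6, 37, 24]

Final heap: [6, 37, 24]


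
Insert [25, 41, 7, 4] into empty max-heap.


Insert 25: [25]
Insert 41: [41, 25]
Insert 7: [41, 25, 7]
Insert 4: [41, 25, 7, 4]

Final heap: [41, 25, 7, 4]


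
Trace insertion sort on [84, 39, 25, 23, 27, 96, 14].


Initial: [84, 39, 25, 23, 27, 96, 14]
Insert 39: [39, 84, 25, 23, 27, 96, 14]
Insert 25: [25, 39, 84, 23, 27, 96, 14]
Insert 23: [23, 25, 39, 84, 27, 96, 14]
Insert 27: [23, 25, 27, 39, 84, 96, 14]
Insert 96: [23, 25, 27, 39, 84, 96, 14]
Insert 14: [14, 23, 25, 27, 39, 84, 96]

Sorted: [14, 23, 25, 27, 39, 84, 96]


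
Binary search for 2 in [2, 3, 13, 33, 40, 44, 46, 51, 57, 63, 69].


Step 1: lo=0, hi=10, mid=5, val=44
Step 2: lo=0, hi=4, mid=2, val=13
Step 3: lo=0, hi=1, mid=0, val=2

Found at index 0


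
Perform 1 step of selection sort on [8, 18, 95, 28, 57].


Initial: [8, 18, 95, 28, 57]
Step 1: min=8 at 0
  Swap: [8, 18, 95, 28, 57]

After 1 step: [8, 18, 95, 28, 57]


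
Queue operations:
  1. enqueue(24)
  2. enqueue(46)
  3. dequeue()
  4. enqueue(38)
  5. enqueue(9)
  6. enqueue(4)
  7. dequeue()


enqueue(24) -> [24]
enqueue(46) -> [24, 46]
dequeue()->24, [46]
enqueue(38) -> [46, 38]
enqueue(9) -> [46, 38, 9]
enqueue(4) -> [46, 38, 9, 4]
dequeue()->46, [38, 9, 4]

Final queue: [38, 9, 4]


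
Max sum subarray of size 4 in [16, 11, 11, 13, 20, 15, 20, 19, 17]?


[0:4]: 51
[1:5]: 55
[2:6]: 59
[3:7]: 68
[4:8]: 74
[5:9]: 71

Max: 74 at [4:8]


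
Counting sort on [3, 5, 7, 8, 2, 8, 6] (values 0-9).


Input: [3, 5, 7, 8, 2, 8, 6]
Counts: [0, 0, 1, 1, 0, 1, 1, 1, 2, 0]

Sorted: [2, 3, 5, 6, 7, 8, 8]


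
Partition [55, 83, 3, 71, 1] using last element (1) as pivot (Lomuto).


Pivot: 1
Place pivot at 0: [1, 83, 3, 71, 55]

Partitioned: [1, 83, 3, 71, 55]


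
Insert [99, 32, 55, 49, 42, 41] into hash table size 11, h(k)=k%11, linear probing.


Insert 99: h=0 -> slot 0
Insert 32: h=10 -> slot 10
Insert 55: h=0, 1 probes -> slot 1
Insert 49: h=5 -> slot 5
Insert 42: h=9 -> slot 9
Insert 41: h=8 -> slot 8

Table: [99, 55, None, None, None, 49, None, None, 41, 42, 32]


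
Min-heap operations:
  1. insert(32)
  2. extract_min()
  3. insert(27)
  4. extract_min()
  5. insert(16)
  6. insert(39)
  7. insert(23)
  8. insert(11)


insert(32) -> [32]
extract_min()->32, []
insert(27) -> [27]
extract_min()->27, []
insert(16) -> [16]
insert(39) -> [16, 39]
insert(23) -> [16, 39, 23]
insert(11) -> [11, 16, 23, 39]

Final heap: [11, 16, 23, 39]


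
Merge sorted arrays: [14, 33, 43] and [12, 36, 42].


Take 12 from B
Take 14 from A
Take 33 from A
Take 36 from B
Take 42 from B

Merged: [12, 14, 33, 36, 42, 43]


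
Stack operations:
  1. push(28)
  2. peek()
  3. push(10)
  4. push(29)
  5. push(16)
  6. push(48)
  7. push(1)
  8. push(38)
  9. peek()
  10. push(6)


push(28) -> [28]
peek()->28
push(10) -> [28, 10]
push(29) -> [28, 10, 29]
push(16) -> [28, 10, 29, 16]
push(48) -> [28, 10, 29, 16, 48]
push(1) -> [28, 10, 29, 16, 48, 1]
push(38) -> [28, 10, 29, 16, 48, 1, 38]
peek()->38
push(6) -> [28, 10, 29, 16, 48, 1, 38, 6]

Final stack: [28, 10, 29, 16, 48, 1, 38, 6]


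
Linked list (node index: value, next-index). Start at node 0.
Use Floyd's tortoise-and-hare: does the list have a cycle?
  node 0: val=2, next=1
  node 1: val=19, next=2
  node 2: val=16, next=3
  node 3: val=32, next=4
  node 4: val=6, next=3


Floyd's tortoise (slow, +1) and hare (fast, +2):
  init: slow=0, fast=0
  step 1: slow=1, fast=2
  step 2: slow=2, fast=4
  step 3: slow=3, fast=4
  step 4: slow=4, fast=4
  slow == fast at node 4: cycle detected

Cycle: yes


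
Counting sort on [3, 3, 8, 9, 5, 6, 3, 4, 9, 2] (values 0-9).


Input: [3, 3, 8, 9, 5, 6, 3, 4, 9, 2]
Counts: [0, 0, 1, 3, 1, 1, 1, 0, 1, 2]

Sorted: [2, 3, 3, 3, 4, 5, 6, 8, 9, 9]


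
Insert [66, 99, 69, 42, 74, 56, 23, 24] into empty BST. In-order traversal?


Insert 66: root
Insert 99: R from 66
Insert 69: R from 66 -> L from 99
Insert 42: L from 66
Insert 74: R from 66 -> L from 99 -> R from 69
Insert 56: L from 66 -> R from 42
Insert 23: L from 66 -> L from 42
Insert 24: L from 66 -> L from 42 -> R from 23

In-order: [23, 24, 42, 56, 66, 69, 74, 99]


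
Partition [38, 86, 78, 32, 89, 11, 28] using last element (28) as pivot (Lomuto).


Pivot: 28
  11 <= 28: swap -> [11, 86, 78, 32, 89, 38, 28]
Place pivot at 1: [11, 28, 78, 32, 89, 38, 86]

Partitioned: [11, 28, 78, 32, 89, 38, 86]


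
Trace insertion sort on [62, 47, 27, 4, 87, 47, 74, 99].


Initial: [62, 47, 27, 4, 87, 47, 74, 99]
Insert 47: [47, 62, 27, 4, 87, 47, 74, 99]
Insert 27: [27, 47, 62, 4, 87, 47, 74, 99]
Insert 4: [4, 27, 47, 62, 87, 47, 74, 99]
Insert 87: [4, 27, 47, 62, 87, 47, 74, 99]
Insert 47: [4, 27, 47, 47, 62, 87, 74, 99]
Insert 74: [4, 27, 47, 47, 62, 74, 87, 99]
Insert 99: [4, 27, 47, 47, 62, 74, 87, 99]

Sorted: [4, 27, 47, 47, 62, 74, 87, 99]


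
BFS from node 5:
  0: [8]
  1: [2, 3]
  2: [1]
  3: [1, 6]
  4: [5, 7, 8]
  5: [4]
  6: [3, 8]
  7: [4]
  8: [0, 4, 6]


Visit 5, enqueue [4]
Visit 4, enqueue [7, 8]
Visit 7, enqueue []
Visit 8, enqueue [0, 6]
Visit 0, enqueue []
Visit 6, enqueue [3]
Visit 3, enqueue [1]
Visit 1, enqueue [2]
Visit 2, enqueue []

BFS order: [5, 4, 7, 8, 0, 6, 3, 1, 2]


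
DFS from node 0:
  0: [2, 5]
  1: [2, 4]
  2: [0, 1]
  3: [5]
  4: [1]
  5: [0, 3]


Visit 0, push [5, 2]
Visit 2, push [1]
Visit 1, push [4]
Visit 4, push []
Visit 5, push [3]
Visit 3, push []

DFS order: [0, 2, 1, 4, 5, 3]


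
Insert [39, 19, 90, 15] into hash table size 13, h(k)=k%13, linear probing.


Insert 39: h=0 -> slot 0
Insert 19: h=6 -> slot 6
Insert 90: h=12 -> slot 12
Insert 15: h=2 -> slot 2

Table: [39, None, 15, None, None, None, 19, None, None, None, None, None, 90]


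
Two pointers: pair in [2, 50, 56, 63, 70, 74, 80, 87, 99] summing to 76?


lo=0(2)+hi=8(99)=101
lo=0(2)+hi=7(87)=89
lo=0(2)+hi=6(80)=82
lo=0(2)+hi=5(74)=76

Yes: 2+74=76


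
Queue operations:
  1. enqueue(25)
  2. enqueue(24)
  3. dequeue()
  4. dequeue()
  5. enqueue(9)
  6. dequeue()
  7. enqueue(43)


enqueue(25) -> [25]
enqueue(24) -> [25, 24]
dequeue()->25, [24]
dequeue()->24, []
enqueue(9) -> [9]
dequeue()->9, []
enqueue(43) -> [43]

Final queue: [43]


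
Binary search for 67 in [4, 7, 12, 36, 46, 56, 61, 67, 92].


Step 1: lo=0, hi=8, mid=4, val=46
Step 2: lo=5, hi=8, mid=6, val=61
Step 3: lo=7, hi=8, mid=7, val=67

Found at index 7


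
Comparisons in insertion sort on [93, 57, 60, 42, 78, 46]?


Algorithm: insertion sort
Input: [93, 57, 60, 42, 78, 46]
Sorted: [42, 46, 57, 60, 78, 93]

13


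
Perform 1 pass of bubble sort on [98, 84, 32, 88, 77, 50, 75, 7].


Initial: [98, 84, 32, 88, 77, 50, 75, 7]
Pass 1: [84, 32, 88, 77, 50, 75, 7, 98] (7 swaps)

After 1 pass: [84, 32, 88, 77, 50, 75, 7, 98]


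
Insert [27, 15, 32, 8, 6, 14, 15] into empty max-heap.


Insert 27: [27]
Insert 15: [27, 15]
Insert 32: [32, 15, 27]
Insert 8: [32, 15, 27, 8]
Insert 6: [32, 15, 27, 8, 6]
Insert 14: [32, 15, 27, 8, 6, 14]
Insert 15: [32, 15, 27, 8, 6, 14, 15]

Final heap: [32, 15, 27, 8, 6, 14, 15]


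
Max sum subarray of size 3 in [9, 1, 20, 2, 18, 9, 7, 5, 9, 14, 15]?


[0:3]: 30
[1:4]: 23
[2:5]: 40
[3:6]: 29
[4:7]: 34
[5:8]: 21
[6:9]: 21
[7:10]: 28
[8:11]: 38

Max: 40 at [2:5]


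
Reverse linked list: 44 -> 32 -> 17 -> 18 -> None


Step 1: curr=44, set curr.next=prev(None) | reversed so far: 44
Step 2: curr=32, set curr.next=prev(44) | reversed so far: 32 -> 44
Step 3: curr=17, set curr.next=prev(32) | reversed so far: 17 -> 32 -> 44
Step 4: curr=18, set curr.next=prev(17) | reversed so far: 18 -> 17 -> 32 -> 44

18 -> 17 -> 32 -> 44 -> None


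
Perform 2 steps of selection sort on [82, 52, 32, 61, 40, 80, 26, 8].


Initial: [82, 52, 32, 61, 40, 80, 26, 8]
Step 1: min=8 at 7
  Swap: [8, 52, 32, 61, 40, 80, 26, 82]
Step 2: min=26 at 6
  Swap: [8, 26, 32, 61, 40, 80, 52, 82]

After 2 steps: [8, 26, 32, 61, 40, 80, 52, 82]


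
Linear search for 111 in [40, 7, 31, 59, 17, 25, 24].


i=0: 40!=111
i=1: 7!=111
i=2: 31!=111
i=3: 59!=111
i=4: 17!=111
i=5: 25!=111
i=6: 24!=111

Not found, 7 comps


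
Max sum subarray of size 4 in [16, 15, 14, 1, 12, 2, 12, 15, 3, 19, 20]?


[0:4]: 46
[1:5]: 42
[2:6]: 29
[3:7]: 27
[4:8]: 41
[5:9]: 32
[6:10]: 49
[7:11]: 57

Max: 57 at [7:11]


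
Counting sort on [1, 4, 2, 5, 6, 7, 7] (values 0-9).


Input: [1, 4, 2, 5, 6, 7, 7]
Counts: [0, 1, 1, 0, 1, 1, 1, 2, 0, 0]

Sorted: [1, 2, 4, 5, 6, 7, 7]


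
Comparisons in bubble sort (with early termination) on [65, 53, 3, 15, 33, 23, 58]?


Algorithm: bubble sort (with early termination)
Input: [65, 53, 3, 15, 33, 23, 58]
Sorted: [3, 15, 23, 33, 53, 58, 65]

18


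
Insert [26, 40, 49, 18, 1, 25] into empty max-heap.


Insert 26: [26]
Insert 40: [40, 26]
Insert 49: [49, 26, 40]
Insert 18: [49, 26, 40, 18]
Insert 1: [49, 26, 40, 18, 1]
Insert 25: [49, 26, 40, 18, 1, 25]

Final heap: [49, 26, 40, 18, 1, 25]


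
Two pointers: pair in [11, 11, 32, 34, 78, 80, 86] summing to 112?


lo=0(11)+hi=6(86)=97
lo=1(11)+hi=6(86)=97
lo=2(32)+hi=6(86)=118
lo=2(32)+hi=5(80)=112

Yes: 32+80=112


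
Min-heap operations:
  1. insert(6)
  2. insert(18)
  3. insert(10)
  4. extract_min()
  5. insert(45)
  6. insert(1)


insert(6) -> [6]
insert(18) -> [6, 18]
insert(10) -> [6, 18, 10]
extract_min()->6, [10, 18]
insert(45) -> [10, 18, 45]
insert(1) -> [1, 10, 45, 18]

Final heap: [1, 10, 45, 18]


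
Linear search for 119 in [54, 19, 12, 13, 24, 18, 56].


i=0: 54!=119
i=1: 19!=119
i=2: 12!=119
i=3: 13!=119
i=4: 24!=119
i=5: 18!=119
i=6: 56!=119

Not found, 7 comps


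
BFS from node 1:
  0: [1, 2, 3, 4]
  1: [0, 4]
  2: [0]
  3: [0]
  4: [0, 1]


Visit 1, enqueue [0, 4]
Visit 0, enqueue [2, 3]
Visit 4, enqueue []
Visit 2, enqueue []
Visit 3, enqueue []

BFS order: [1, 0, 4, 2, 3]


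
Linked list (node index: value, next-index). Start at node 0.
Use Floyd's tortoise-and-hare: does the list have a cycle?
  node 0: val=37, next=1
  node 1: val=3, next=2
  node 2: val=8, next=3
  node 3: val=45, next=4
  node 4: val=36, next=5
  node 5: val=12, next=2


Floyd's tortoise (slow, +1) and hare (fast, +2):
  init: slow=0, fast=0
  step 1: slow=1, fast=2
  step 2: slow=2, fast=4
  step 3: slow=3, fast=2
  step 4: slow=4, fast=4
  slow == fast at node 4: cycle detected

Cycle: yes


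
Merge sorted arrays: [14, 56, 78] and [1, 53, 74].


Take 1 from B
Take 14 from A
Take 53 from B
Take 56 from A
Take 74 from B

Merged: [1, 14, 53, 56, 74, 78]


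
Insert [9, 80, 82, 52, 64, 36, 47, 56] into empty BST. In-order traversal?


Insert 9: root
Insert 80: R from 9
Insert 82: R from 9 -> R from 80
Insert 52: R from 9 -> L from 80
Insert 64: R from 9 -> L from 80 -> R from 52
Insert 36: R from 9 -> L from 80 -> L from 52
Insert 47: R from 9 -> L from 80 -> L from 52 -> R from 36
Insert 56: R from 9 -> L from 80 -> R from 52 -> L from 64

In-order: [9, 36, 47, 52, 56, 64, 80, 82]


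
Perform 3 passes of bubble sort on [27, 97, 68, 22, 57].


Initial: [27, 97, 68, 22, 57]
Pass 1: [27, 68, 22, 57, 97] (3 swaps)
Pass 2: [27, 22, 57, 68, 97] (2 swaps)
Pass 3: [22, 27, 57, 68, 97] (1 swaps)

After 3 passes: [22, 27, 57, 68, 97]


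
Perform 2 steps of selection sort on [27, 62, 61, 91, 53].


Initial: [27, 62, 61, 91, 53]
Step 1: min=27 at 0
  Swap: [27, 62, 61, 91, 53]
Step 2: min=53 at 4
  Swap: [27, 53, 61, 91, 62]

After 2 steps: [27, 53, 61, 91, 62]


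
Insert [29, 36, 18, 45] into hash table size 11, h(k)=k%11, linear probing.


Insert 29: h=7 -> slot 7
Insert 36: h=3 -> slot 3
Insert 18: h=7, 1 probes -> slot 8
Insert 45: h=1 -> slot 1

Table: [None, 45, None, 36, None, None, None, 29, 18, None, None]


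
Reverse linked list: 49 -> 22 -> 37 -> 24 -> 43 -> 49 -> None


Step 1: curr=49, set curr.next=prev(None) | reversed so far: 49
Step 2: curr=22, set curr.next=prev(49) | reversed so far: 22 -> 49
Step 3: curr=37, set curr.next=prev(22) | reversed so far: 37 -> 22 -> 49
Step 4: curr=24, set curr.next=prev(37) | reversed so far: 24 -> 37 -> 22 -> 49
Step 5: curr=43, set curr.next=prev(24) | reversed so far: 43 -> 24 -> 37 -> 22 -> 49
Step 6: curr=49, set curr.next=prev(43) | reversed so far: 49 -> 43 -> 24 -> 37 -> 22 -> 49

49 -> 43 -> 24 -> 37 -> 22 -> 49 -> None


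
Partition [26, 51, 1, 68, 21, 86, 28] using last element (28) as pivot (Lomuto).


Pivot: 28
  26 <= 28: advance i (no swap)
  1 <= 28: swap -> [26, 1, 51, 68, 21, 86, 28]
  21 <= 28: swap -> [26, 1, 21, 68, 51, 86, 28]
Place pivot at 3: [26, 1, 21, 28, 51, 86, 68]

Partitioned: [26, 1, 21, 28, 51, 86, 68]


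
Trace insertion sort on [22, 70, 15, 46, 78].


Initial: [22, 70, 15, 46, 78]
Insert 70: [22, 70, 15, 46, 78]
Insert 15: [15, 22, 70, 46, 78]
Insert 46: [15, 22, 46, 70, 78]
Insert 78: [15, 22, 46, 70, 78]

Sorted: [15, 22, 46, 70, 78]


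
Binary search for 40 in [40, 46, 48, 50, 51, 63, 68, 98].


Step 1: lo=0, hi=7, mid=3, val=50
Step 2: lo=0, hi=2, mid=1, val=46
Step 3: lo=0, hi=0, mid=0, val=40

Found at index 0


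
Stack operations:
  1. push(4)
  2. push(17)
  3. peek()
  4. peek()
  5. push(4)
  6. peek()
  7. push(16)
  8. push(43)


push(4) -> [4]
push(17) -> [4, 17]
peek()->17
peek()->17
push(4) -> [4, 17, 4]
peek()->4
push(16) -> [4, 17, 4, 16]
push(43) -> [4, 17, 4, 16, 43]

Final stack: [4, 17, 4, 16, 43]


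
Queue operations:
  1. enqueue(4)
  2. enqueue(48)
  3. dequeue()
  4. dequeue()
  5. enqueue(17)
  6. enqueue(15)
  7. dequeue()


enqueue(4) -> [4]
enqueue(48) -> [4, 48]
dequeue()->4, [48]
dequeue()->48, []
enqueue(17) -> [17]
enqueue(15) -> [17, 15]
dequeue()->17, [15]

Final queue: [15]


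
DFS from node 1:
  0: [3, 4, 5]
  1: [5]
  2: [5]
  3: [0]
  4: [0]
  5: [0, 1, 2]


Visit 1, push [5]
Visit 5, push [2, 0]
Visit 0, push [4, 3]
Visit 3, push []
Visit 4, push []
Visit 2, push []

DFS order: [1, 5, 0, 3, 4, 2]


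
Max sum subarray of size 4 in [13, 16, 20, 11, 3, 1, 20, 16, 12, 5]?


[0:4]: 60
[1:5]: 50
[2:6]: 35
[3:7]: 35
[4:8]: 40
[5:9]: 49
[6:10]: 53

Max: 60 at [0:4]


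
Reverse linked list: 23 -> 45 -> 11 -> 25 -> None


Step 1: curr=23, set curr.next=prev(None) | reversed so far: 23
Step 2: curr=45, set curr.next=prev(23) | reversed so far: 45 -> 23
Step 3: curr=11, set curr.next=prev(45) | reversed so far: 11 -> 45 -> 23
Step 4: curr=25, set curr.next=prev(11) | reversed so far: 25 -> 11 -> 45 -> 23

25 -> 11 -> 45 -> 23 -> None


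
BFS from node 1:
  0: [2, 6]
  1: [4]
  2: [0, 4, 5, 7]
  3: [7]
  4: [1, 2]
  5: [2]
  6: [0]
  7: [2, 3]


Visit 1, enqueue [4]
Visit 4, enqueue [2]
Visit 2, enqueue [0, 5, 7]
Visit 0, enqueue [6]
Visit 5, enqueue []
Visit 7, enqueue [3]
Visit 6, enqueue []
Visit 3, enqueue []

BFS order: [1, 4, 2, 0, 5, 7, 6, 3]


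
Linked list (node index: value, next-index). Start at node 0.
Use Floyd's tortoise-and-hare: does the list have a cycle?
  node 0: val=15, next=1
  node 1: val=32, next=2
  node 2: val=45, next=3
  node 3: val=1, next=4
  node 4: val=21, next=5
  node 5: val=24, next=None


Floyd's tortoise (slow, +1) and hare (fast, +2):
  init: slow=0, fast=0
  step 1: slow=1, fast=2
  step 2: slow=2, fast=4
  step 3: fast 4->5->None, no cycle

Cycle: no


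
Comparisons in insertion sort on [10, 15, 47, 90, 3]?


Algorithm: insertion sort
Input: [10, 15, 47, 90, 3]
Sorted: [3, 10, 15, 47, 90]

7


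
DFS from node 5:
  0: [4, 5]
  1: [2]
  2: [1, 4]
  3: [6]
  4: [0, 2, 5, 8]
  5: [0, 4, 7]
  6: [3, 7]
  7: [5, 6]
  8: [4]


Visit 5, push [7, 4, 0]
Visit 0, push [4]
Visit 4, push [8, 2]
Visit 2, push [1]
Visit 1, push []
Visit 8, push []
Visit 7, push [6]
Visit 6, push [3]
Visit 3, push []

DFS order: [5, 0, 4, 2, 1, 8, 7, 6, 3]


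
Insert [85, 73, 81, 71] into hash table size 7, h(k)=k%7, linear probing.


Insert 85: h=1 -> slot 1
Insert 73: h=3 -> slot 3
Insert 81: h=4 -> slot 4
Insert 71: h=1, 1 probes -> slot 2

Table: [None, 85, 71, 73, 81, None, None]


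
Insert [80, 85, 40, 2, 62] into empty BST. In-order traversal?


Insert 80: root
Insert 85: R from 80
Insert 40: L from 80
Insert 2: L from 80 -> L from 40
Insert 62: L from 80 -> R from 40

In-order: [2, 40, 62, 80, 85]


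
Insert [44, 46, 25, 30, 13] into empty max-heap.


Insert 44: [44]
Insert 46: [46, 44]
Insert 25: [46, 44, 25]
Insert 30: [46, 44, 25, 30]
Insert 13: [46, 44, 25, 30, 13]

Final heap: [46, 44, 25, 30, 13]


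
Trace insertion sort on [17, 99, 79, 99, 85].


Initial: [17, 99, 79, 99, 85]
Insert 99: [17, 99, 79, 99, 85]
Insert 79: [17, 79, 99, 99, 85]
Insert 99: [17, 79, 99, 99, 85]
Insert 85: [17, 79, 85, 99, 99]

Sorted: [17, 79, 85, 99, 99]


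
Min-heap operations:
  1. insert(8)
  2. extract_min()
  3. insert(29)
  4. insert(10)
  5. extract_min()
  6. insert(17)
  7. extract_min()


insert(8) -> [8]
extract_min()->8, []
insert(29) -> [29]
insert(10) -> [10, 29]
extract_min()->10, [29]
insert(17) -> [17, 29]
extract_min()->17, [29]

Final heap: [29]


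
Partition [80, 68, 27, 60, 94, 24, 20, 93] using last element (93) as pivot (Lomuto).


Pivot: 93
  80 <= 93: advance i (no swap)
  68 <= 93: advance i (no swap)
  27 <= 93: advance i (no swap)
  60 <= 93: advance i (no swap)
  24 <= 93: swap -> [80, 68, 27, 60, 24, 94, 20, 93]
  20 <= 93: swap -> [80, 68, 27, 60, 24, 20, 94, 93]
Place pivot at 6: [80, 68, 27, 60, 24, 20, 93, 94]

Partitioned: [80, 68, 27, 60, 24, 20, 93, 94]


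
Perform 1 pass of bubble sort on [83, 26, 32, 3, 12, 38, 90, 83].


Initial: [83, 26, 32, 3, 12, 38, 90, 83]
Pass 1: [26, 32, 3, 12, 38, 83, 83, 90] (6 swaps)

After 1 pass: [26, 32, 3, 12, 38, 83, 83, 90]


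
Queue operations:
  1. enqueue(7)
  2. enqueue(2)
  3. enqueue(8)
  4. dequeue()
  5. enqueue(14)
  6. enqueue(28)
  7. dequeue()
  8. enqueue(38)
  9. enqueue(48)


enqueue(7) -> [7]
enqueue(2) -> [7, 2]
enqueue(8) -> [7, 2, 8]
dequeue()->7, [2, 8]
enqueue(14) -> [2, 8, 14]
enqueue(28) -> [2, 8, 14, 28]
dequeue()->2, [8, 14, 28]
enqueue(38) -> [8, 14, 28, 38]
enqueue(48) -> [8, 14, 28, 38, 48]

Final queue: [8, 14, 28, 38, 48]


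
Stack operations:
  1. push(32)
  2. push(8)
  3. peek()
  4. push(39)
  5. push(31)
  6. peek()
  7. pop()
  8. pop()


push(32) -> [32]
push(8) -> [32, 8]
peek()->8
push(39) -> [32, 8, 39]
push(31) -> [32, 8, 39, 31]
peek()->31
pop()->31, [32, 8, 39]
pop()->39, [32, 8]

Final stack: [32, 8]


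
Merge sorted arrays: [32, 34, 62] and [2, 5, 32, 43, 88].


Take 2 from B
Take 5 from B
Take 32 from A
Take 32 from B
Take 34 from A
Take 43 from B
Take 62 from A

Merged: [2, 5, 32, 32, 34, 43, 62, 88]


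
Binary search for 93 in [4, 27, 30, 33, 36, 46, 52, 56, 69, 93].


Step 1: lo=0, hi=9, mid=4, val=36
Step 2: lo=5, hi=9, mid=7, val=56
Step 3: lo=8, hi=9, mid=8, val=69
Step 4: lo=9, hi=9, mid=9, val=93

Found at index 9


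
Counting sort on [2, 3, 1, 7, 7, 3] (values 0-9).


Input: [2, 3, 1, 7, 7, 3]
Counts: [0, 1, 1, 2, 0, 0, 0, 2, 0, 0]

Sorted: [1, 2, 3, 3, 7, 7]


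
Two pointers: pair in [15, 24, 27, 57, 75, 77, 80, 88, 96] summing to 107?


lo=0(15)+hi=8(96)=111
lo=0(15)+hi=7(88)=103
lo=1(24)+hi=7(88)=112
lo=1(24)+hi=6(80)=104
lo=2(27)+hi=6(80)=107

Yes: 27+80=107


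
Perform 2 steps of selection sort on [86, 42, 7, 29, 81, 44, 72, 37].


Initial: [86, 42, 7, 29, 81, 44, 72, 37]
Step 1: min=7 at 2
  Swap: [7, 42, 86, 29, 81, 44, 72, 37]
Step 2: min=29 at 3
  Swap: [7, 29, 86, 42, 81, 44, 72, 37]

After 2 steps: [7, 29, 86, 42, 81, 44, 72, 37]


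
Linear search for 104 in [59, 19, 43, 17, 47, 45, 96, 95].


i=0: 59!=104
i=1: 19!=104
i=2: 43!=104
i=3: 17!=104
i=4: 47!=104
i=5: 45!=104
i=6: 96!=104
i=7: 95!=104

Not found, 8 comps


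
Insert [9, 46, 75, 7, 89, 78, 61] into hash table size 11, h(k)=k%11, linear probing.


Insert 9: h=9 -> slot 9
Insert 46: h=2 -> slot 2
Insert 75: h=9, 1 probes -> slot 10
Insert 7: h=7 -> slot 7
Insert 89: h=1 -> slot 1
Insert 78: h=1, 2 probes -> slot 3
Insert 61: h=6 -> slot 6

Table: [None, 89, 46, 78, None, None, 61, 7, None, 9, 75]


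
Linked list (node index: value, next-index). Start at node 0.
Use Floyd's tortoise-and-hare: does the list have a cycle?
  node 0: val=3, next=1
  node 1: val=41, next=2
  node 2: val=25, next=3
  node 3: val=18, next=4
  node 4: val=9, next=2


Floyd's tortoise (slow, +1) and hare (fast, +2):
  init: slow=0, fast=0
  step 1: slow=1, fast=2
  step 2: slow=2, fast=4
  step 3: slow=3, fast=3
  slow == fast at node 3: cycle detected

Cycle: yes


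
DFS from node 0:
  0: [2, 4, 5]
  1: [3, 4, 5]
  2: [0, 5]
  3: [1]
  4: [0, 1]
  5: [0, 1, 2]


Visit 0, push [5, 4, 2]
Visit 2, push [5]
Visit 5, push [1]
Visit 1, push [4, 3]
Visit 3, push []
Visit 4, push []

DFS order: [0, 2, 5, 1, 3, 4]


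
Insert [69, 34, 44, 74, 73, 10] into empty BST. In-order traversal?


Insert 69: root
Insert 34: L from 69
Insert 44: L from 69 -> R from 34
Insert 74: R from 69
Insert 73: R from 69 -> L from 74
Insert 10: L from 69 -> L from 34

In-order: [10, 34, 44, 69, 73, 74]


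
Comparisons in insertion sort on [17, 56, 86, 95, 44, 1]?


Algorithm: insertion sort
Input: [17, 56, 86, 95, 44, 1]
Sorted: [1, 17, 44, 56, 86, 95]

12


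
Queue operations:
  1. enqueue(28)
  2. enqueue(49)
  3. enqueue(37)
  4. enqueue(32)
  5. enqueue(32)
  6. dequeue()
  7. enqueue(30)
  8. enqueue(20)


enqueue(28) -> [28]
enqueue(49) -> [28, 49]
enqueue(37) -> [28, 49, 37]
enqueue(32) -> [28, 49, 37, 32]
enqueue(32) -> [28, 49, 37, 32, 32]
dequeue()->28, [49, 37, 32, 32]
enqueue(30) -> [49, 37, 32, 32, 30]
enqueue(20) -> [49, 37, 32, 32, 30, 20]

Final queue: [49, 37, 32, 32, 30, 20]


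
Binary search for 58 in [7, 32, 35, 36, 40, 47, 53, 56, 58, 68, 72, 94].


Step 1: lo=0, hi=11, mid=5, val=47
Step 2: lo=6, hi=11, mid=8, val=58

Found at index 8


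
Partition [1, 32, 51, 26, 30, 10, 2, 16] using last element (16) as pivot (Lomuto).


Pivot: 16
  1 <= 16: advance i (no swap)
  10 <= 16: swap -> [1, 10, 51, 26, 30, 32, 2, 16]
  2 <= 16: swap -> [1, 10, 2, 26, 30, 32, 51, 16]
Place pivot at 3: [1, 10, 2, 16, 30, 32, 51, 26]

Partitioned: [1, 10, 2, 16, 30, 32, 51, 26]


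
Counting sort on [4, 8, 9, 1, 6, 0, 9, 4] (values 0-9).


Input: [4, 8, 9, 1, 6, 0, 9, 4]
Counts: [1, 1, 0, 0, 2, 0, 1, 0, 1, 2]

Sorted: [0, 1, 4, 4, 6, 8, 9, 9]


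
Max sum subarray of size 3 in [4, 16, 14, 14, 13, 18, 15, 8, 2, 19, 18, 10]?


[0:3]: 34
[1:4]: 44
[2:5]: 41
[3:6]: 45
[4:7]: 46
[5:8]: 41
[6:9]: 25
[7:10]: 29
[8:11]: 39
[9:12]: 47

Max: 47 at [9:12]


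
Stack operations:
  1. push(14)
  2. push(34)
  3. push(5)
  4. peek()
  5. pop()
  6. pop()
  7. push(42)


push(14) -> [14]
push(34) -> [14, 34]
push(5) -> [14, 34, 5]
peek()->5
pop()->5, [14, 34]
pop()->34, [14]
push(42) -> [14, 42]

Final stack: [14, 42]


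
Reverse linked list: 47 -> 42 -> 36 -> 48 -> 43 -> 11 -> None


Step 1: curr=47, set curr.next=prev(None) | reversed so far: 47
Step 2: curr=42, set curr.next=prev(47) | reversed so far: 42 -> 47
Step 3: curr=36, set curr.next=prev(42) | reversed so far: 36 -> 42 -> 47
Step 4: curr=48, set curr.next=prev(36) | reversed so far: 48 -> 36 -> 42 -> 47
Step 5: curr=43, set curr.next=prev(48) | reversed so far: 43 -> 48 -> 36 -> 42 -> 47
Step 6: curr=11, set curr.next=prev(43) | reversed so far: 11 -> 43 -> 48 -> 36 -> 42 -> 47

11 -> 43 -> 48 -> 36 -> 42 -> 47 -> None


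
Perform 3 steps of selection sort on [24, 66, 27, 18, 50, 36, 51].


Initial: [24, 66, 27, 18, 50, 36, 51]
Step 1: min=18 at 3
  Swap: [18, 66, 27, 24, 50, 36, 51]
Step 2: min=24 at 3
  Swap: [18, 24, 27, 66, 50, 36, 51]
Step 3: min=27 at 2
  Swap: [18, 24, 27, 66, 50, 36, 51]

After 3 steps: [18, 24, 27, 66, 50, 36, 51]


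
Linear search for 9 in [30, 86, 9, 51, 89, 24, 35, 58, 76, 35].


i=0: 30!=9
i=1: 86!=9
i=2: 9==9 found!

Found at 2, 3 comps


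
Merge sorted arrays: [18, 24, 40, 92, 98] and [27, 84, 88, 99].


Take 18 from A
Take 24 from A
Take 27 from B
Take 40 from A
Take 84 from B
Take 88 from B
Take 92 from A
Take 98 from A

Merged: [18, 24, 27, 40, 84, 88, 92, 98, 99]


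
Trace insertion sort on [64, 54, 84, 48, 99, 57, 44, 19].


Initial: [64, 54, 84, 48, 99, 57, 44, 19]
Insert 54: [54, 64, 84, 48, 99, 57, 44, 19]
Insert 84: [54, 64, 84, 48, 99, 57, 44, 19]
Insert 48: [48, 54, 64, 84, 99, 57, 44, 19]
Insert 99: [48, 54, 64, 84, 99, 57, 44, 19]
Insert 57: [48, 54, 57, 64, 84, 99, 44, 19]
Insert 44: [44, 48, 54, 57, 64, 84, 99, 19]
Insert 19: [19, 44, 48, 54, 57, 64, 84, 99]

Sorted: [19, 44, 48, 54, 57, 64, 84, 99]


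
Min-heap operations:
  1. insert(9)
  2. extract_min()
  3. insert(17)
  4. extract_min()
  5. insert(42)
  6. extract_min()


insert(9) -> [9]
extract_min()->9, []
insert(17) -> [17]
extract_min()->17, []
insert(42) -> [42]
extract_min()->42, []

Final heap: []


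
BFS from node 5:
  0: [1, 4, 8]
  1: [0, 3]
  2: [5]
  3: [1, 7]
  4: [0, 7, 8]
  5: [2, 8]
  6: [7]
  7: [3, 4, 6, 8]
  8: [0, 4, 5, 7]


Visit 5, enqueue [2, 8]
Visit 2, enqueue []
Visit 8, enqueue [0, 4, 7]
Visit 0, enqueue [1]
Visit 4, enqueue []
Visit 7, enqueue [3, 6]
Visit 1, enqueue []
Visit 3, enqueue []
Visit 6, enqueue []

BFS order: [5, 2, 8, 0, 4, 7, 1, 3, 6]


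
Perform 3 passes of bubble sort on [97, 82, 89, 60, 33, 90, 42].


Initial: [97, 82, 89, 60, 33, 90, 42]
Pass 1: [82, 89, 60, 33, 90, 42, 97] (6 swaps)
Pass 2: [82, 60, 33, 89, 42, 90, 97] (3 swaps)
Pass 3: [60, 33, 82, 42, 89, 90, 97] (3 swaps)

After 3 passes: [60, 33, 82, 42, 89, 90, 97]


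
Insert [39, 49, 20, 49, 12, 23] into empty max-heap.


Insert 39: [39]
Insert 49: [49, 39]
Insert 20: [49, 39, 20]
Insert 49: [49, 49, 20, 39]
Insert 12: [49, 49, 20, 39, 12]
Insert 23: [49, 49, 23, 39, 12, 20]

Final heap: [49, 49, 23, 39, 12, 20]


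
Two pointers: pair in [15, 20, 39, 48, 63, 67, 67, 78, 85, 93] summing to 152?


lo=0(15)+hi=9(93)=108
lo=1(20)+hi=9(93)=113
lo=2(39)+hi=9(93)=132
lo=3(48)+hi=9(93)=141
lo=4(63)+hi=9(93)=156
lo=4(63)+hi=8(85)=148
lo=5(67)+hi=8(85)=152

Yes: 67+85=152


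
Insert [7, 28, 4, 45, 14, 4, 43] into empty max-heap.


Insert 7: [7]
Insert 28: [28, 7]
Insert 4: [28, 7, 4]
Insert 45: [45, 28, 4, 7]
Insert 14: [45, 28, 4, 7, 14]
Insert 4: [45, 28, 4, 7, 14, 4]
Insert 43: [45, 28, 43, 7, 14, 4, 4]

Final heap: [45, 28, 43, 7, 14, 4, 4]


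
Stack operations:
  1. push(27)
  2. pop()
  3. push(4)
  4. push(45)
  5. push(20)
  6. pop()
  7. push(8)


push(27) -> [27]
pop()->27, []
push(4) -> [4]
push(45) -> [4, 45]
push(20) -> [4, 45, 20]
pop()->20, [4, 45]
push(8) -> [4, 45, 8]

Final stack: [4, 45, 8]


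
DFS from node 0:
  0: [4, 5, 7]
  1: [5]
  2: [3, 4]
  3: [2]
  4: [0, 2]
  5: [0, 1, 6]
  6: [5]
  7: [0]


Visit 0, push [7, 5, 4]
Visit 4, push [2]
Visit 2, push [3]
Visit 3, push []
Visit 5, push [6, 1]
Visit 1, push []
Visit 6, push []
Visit 7, push []

DFS order: [0, 4, 2, 3, 5, 1, 6, 7]


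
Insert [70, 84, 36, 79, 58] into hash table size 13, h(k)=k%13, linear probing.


Insert 70: h=5 -> slot 5
Insert 84: h=6 -> slot 6
Insert 36: h=10 -> slot 10
Insert 79: h=1 -> slot 1
Insert 58: h=6, 1 probes -> slot 7

Table: [None, 79, None, None, None, 70, 84, 58, None, None, 36, None, None]


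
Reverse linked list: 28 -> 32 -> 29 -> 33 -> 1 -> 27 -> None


Step 1: curr=28, set curr.next=prev(None) | reversed so far: 28
Step 2: curr=32, set curr.next=prev(28) | reversed so far: 32 -> 28
Step 3: curr=29, set curr.next=prev(32) | reversed so far: 29 -> 32 -> 28
Step 4: curr=33, set curr.next=prev(29) | reversed so far: 33 -> 29 -> 32 -> 28
Step 5: curr=1, set curr.next=prev(33) | reversed so far: 1 -> 33 -> 29 -> 32 -> 28
Step 6: curr=27, set curr.next=prev(1) | reversed so far: 27 -> 1 -> 33 -> 29 -> 32 -> 28

27 -> 1 -> 33 -> 29 -> 32 -> 28 -> None


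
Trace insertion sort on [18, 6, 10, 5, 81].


Initial: [18, 6, 10, 5, 81]
Insert 6: [6, 18, 10, 5, 81]
Insert 10: [6, 10, 18, 5, 81]
Insert 5: [5, 6, 10, 18, 81]
Insert 81: [5, 6, 10, 18, 81]

Sorted: [5, 6, 10, 18, 81]


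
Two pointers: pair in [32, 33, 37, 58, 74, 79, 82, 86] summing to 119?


lo=0(32)+hi=7(86)=118
lo=1(33)+hi=7(86)=119

Yes: 33+86=119


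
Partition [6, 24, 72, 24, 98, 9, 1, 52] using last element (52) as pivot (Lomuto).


Pivot: 52
  6 <= 52: advance i (no swap)
  24 <= 52: advance i (no swap)
  24 <= 52: swap -> [6, 24, 24, 72, 98, 9, 1, 52]
  9 <= 52: swap -> [6, 24, 24, 9, 98, 72, 1, 52]
  1 <= 52: swap -> [6, 24, 24, 9, 1, 72, 98, 52]
Place pivot at 5: [6, 24, 24, 9, 1, 52, 98, 72]

Partitioned: [6, 24, 24, 9, 1, 52, 98, 72]


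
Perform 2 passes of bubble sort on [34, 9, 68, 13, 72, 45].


Initial: [34, 9, 68, 13, 72, 45]
Pass 1: [9, 34, 13, 68, 45, 72] (3 swaps)
Pass 2: [9, 13, 34, 45, 68, 72] (2 swaps)

After 2 passes: [9, 13, 34, 45, 68, 72]


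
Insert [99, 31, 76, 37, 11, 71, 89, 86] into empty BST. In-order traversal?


Insert 99: root
Insert 31: L from 99
Insert 76: L from 99 -> R from 31
Insert 37: L from 99 -> R from 31 -> L from 76
Insert 11: L from 99 -> L from 31
Insert 71: L from 99 -> R from 31 -> L from 76 -> R from 37
Insert 89: L from 99 -> R from 31 -> R from 76
Insert 86: L from 99 -> R from 31 -> R from 76 -> L from 89

In-order: [11, 31, 37, 71, 76, 86, 89, 99]


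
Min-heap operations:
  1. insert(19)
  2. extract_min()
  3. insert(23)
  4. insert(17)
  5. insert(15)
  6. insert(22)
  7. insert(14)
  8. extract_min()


insert(19) -> [19]
extract_min()->19, []
insert(23) -> [23]
insert(17) -> [17, 23]
insert(15) -> [15, 23, 17]
insert(22) -> [15, 22, 17, 23]
insert(14) -> [14, 15, 17, 23, 22]
extract_min()->14, [15, 22, 17, 23]

Final heap: [15, 22, 17, 23]


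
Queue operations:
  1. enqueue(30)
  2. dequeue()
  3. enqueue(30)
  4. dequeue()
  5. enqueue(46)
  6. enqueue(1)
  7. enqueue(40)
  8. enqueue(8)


enqueue(30) -> [30]
dequeue()->30, []
enqueue(30) -> [30]
dequeue()->30, []
enqueue(46) -> [46]
enqueue(1) -> [46, 1]
enqueue(40) -> [46, 1, 40]
enqueue(8) -> [46, 1, 40, 8]

Final queue: [46, 1, 40, 8]


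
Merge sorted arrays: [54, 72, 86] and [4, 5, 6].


Take 4 from B
Take 5 from B
Take 6 from B

Merged: [4, 5, 6, 54, 72, 86]


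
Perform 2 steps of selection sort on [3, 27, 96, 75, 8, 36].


Initial: [3, 27, 96, 75, 8, 36]
Step 1: min=3 at 0
  Swap: [3, 27, 96, 75, 8, 36]
Step 2: min=8 at 4
  Swap: [3, 8, 96, 75, 27, 36]

After 2 steps: [3, 8, 96, 75, 27, 36]


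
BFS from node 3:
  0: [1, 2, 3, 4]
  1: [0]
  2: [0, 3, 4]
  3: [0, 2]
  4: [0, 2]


Visit 3, enqueue [0, 2]
Visit 0, enqueue [1, 4]
Visit 2, enqueue []
Visit 1, enqueue []
Visit 4, enqueue []

BFS order: [3, 0, 2, 1, 4]


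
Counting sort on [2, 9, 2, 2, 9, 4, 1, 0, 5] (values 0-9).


Input: [2, 9, 2, 2, 9, 4, 1, 0, 5]
Counts: [1, 1, 3, 0, 1, 1, 0, 0, 0, 2]

Sorted: [0, 1, 2, 2, 2, 4, 5, 9, 9]


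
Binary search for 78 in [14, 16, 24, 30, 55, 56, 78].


Step 1: lo=0, hi=6, mid=3, val=30
Step 2: lo=4, hi=6, mid=5, val=56
Step 3: lo=6, hi=6, mid=6, val=78

Found at index 6


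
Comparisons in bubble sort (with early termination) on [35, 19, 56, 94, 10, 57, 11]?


Algorithm: bubble sort (with early termination)
Input: [35, 19, 56, 94, 10, 57, 11]
Sorted: [10, 11, 19, 35, 56, 57, 94]

21


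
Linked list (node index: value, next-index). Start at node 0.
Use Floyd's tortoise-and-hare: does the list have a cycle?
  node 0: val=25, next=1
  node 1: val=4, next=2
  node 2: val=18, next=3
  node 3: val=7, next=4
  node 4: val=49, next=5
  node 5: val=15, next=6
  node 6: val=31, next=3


Floyd's tortoise (slow, +1) and hare (fast, +2):
  init: slow=0, fast=0
  step 1: slow=1, fast=2
  step 2: slow=2, fast=4
  step 3: slow=3, fast=6
  step 4: slow=4, fast=4
  slow == fast at node 4: cycle detected

Cycle: yes


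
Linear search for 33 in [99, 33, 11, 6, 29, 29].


i=0: 99!=33
i=1: 33==33 found!

Found at 1, 2 comps


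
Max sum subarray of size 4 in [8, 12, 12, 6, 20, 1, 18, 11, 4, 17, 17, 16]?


[0:4]: 38
[1:5]: 50
[2:6]: 39
[3:7]: 45
[4:8]: 50
[5:9]: 34
[6:10]: 50
[7:11]: 49
[8:12]: 54

Max: 54 at [8:12]


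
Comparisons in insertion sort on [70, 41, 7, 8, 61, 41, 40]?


Algorithm: insertion sort
Input: [70, 41, 7, 8, 61, 41, 40]
Sorted: [7, 8, 40, 41, 41, 61, 70]

16


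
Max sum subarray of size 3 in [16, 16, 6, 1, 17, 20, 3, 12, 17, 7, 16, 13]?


[0:3]: 38
[1:4]: 23
[2:5]: 24
[3:6]: 38
[4:7]: 40
[5:8]: 35
[6:9]: 32
[7:10]: 36
[8:11]: 40
[9:12]: 36

Max: 40 at [4:7]


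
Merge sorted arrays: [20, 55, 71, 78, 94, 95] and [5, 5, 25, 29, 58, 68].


Take 5 from B
Take 5 from B
Take 20 from A
Take 25 from B
Take 29 from B
Take 55 from A
Take 58 from B
Take 68 from B

Merged: [5, 5, 20, 25, 29, 55, 58, 68, 71, 78, 94, 95]
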